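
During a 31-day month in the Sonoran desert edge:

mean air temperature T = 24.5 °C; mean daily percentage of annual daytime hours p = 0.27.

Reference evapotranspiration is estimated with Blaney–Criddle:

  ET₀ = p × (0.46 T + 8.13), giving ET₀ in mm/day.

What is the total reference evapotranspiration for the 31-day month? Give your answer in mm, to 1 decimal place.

162.4 mm

ET₀ = 0.27 × (0.46 × 24.5 + 8.13) = 0.27 × 19.400 = 5.2380 mm/d
Monthly total = 5.2380 × 31 = 162.378 mm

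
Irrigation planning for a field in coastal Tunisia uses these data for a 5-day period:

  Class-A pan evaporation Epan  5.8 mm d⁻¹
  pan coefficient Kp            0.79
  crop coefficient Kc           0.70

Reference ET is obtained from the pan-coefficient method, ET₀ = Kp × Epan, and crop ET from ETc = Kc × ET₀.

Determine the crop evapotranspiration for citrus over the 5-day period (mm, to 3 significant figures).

ET₀ = 0.79 × 5.8 = 4.5820 mm/d
ETc = Kc × ET₀ = 0.70 × 4.5820 = 3.2074 mm/d
Over 5 days: 3.2074 × 5 = 16.037 mm

16.0 mm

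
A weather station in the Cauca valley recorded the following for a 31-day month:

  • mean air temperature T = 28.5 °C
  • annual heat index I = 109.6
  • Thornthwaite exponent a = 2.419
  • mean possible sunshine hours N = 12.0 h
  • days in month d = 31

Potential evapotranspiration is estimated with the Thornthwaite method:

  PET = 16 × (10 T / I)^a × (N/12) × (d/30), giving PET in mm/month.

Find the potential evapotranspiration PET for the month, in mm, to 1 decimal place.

166.9 mm

10T/I = 10 × 28.5 / 109.6 = 2.6004
(10T/I)^a = 2.6004^2.419 = 10.0921
Uncorrected PET = 16 × 10.0921 = 161.474 mm
Correction = (N/12)(d/30) = (12.0/12)(31/30) = 1.0333
PET = 161.474 × 1.0333 = 166.851 mm/month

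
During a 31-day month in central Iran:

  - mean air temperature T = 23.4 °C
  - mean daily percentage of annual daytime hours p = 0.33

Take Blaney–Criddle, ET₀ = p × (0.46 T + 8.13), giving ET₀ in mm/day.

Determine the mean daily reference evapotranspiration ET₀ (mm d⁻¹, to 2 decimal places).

ET₀ = 0.33 × (0.46 × 23.4 + 8.13) = 0.33 × 18.894 = 6.2350 mm/d

6.24 mm d⁻¹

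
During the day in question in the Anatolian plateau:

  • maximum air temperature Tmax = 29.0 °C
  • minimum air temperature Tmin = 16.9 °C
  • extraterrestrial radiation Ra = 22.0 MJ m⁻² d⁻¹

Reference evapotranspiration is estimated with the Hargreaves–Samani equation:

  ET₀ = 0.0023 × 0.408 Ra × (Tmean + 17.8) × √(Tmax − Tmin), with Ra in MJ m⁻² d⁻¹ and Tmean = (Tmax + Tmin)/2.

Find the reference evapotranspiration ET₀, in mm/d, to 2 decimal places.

2.93 mm/d

Tmean = (29.0 + 16.9)/2 = 22.95 °C
0.408 Ra = 0.408 × 22.0 = 8.9760 mm/d equivalent
ET₀ = 0.0023 × 8.9760 × (22.95 + 17.8) × √12.1 = 0.0023 × 8.9760 × 40.75 × 3.4785 = 2.9264 mm/d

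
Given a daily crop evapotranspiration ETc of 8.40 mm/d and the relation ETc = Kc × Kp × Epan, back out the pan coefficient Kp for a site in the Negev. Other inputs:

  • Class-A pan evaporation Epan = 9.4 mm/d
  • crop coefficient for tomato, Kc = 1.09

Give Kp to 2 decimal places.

ETc = Kc × Kp × Epan  ⇒  Kp = ETc / (Kc × Epan)
Kp = 8.40 / (1.09 × 9.4) = 8.40 / 10.246 = 0.8198

0.82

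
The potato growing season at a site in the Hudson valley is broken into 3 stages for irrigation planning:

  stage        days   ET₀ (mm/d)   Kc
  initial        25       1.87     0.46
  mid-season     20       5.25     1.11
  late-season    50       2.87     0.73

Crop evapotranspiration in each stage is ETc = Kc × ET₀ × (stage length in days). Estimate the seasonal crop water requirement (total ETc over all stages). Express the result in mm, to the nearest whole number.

initial: 0.46 × 1.87 × 25 = 21.51 mm
mid-season: 1.11 × 5.25 × 20 = 116.55 mm
late-season: 0.73 × 2.87 × 50 = 104.76 mm
Seasonal total = 242.82 mm

243 mm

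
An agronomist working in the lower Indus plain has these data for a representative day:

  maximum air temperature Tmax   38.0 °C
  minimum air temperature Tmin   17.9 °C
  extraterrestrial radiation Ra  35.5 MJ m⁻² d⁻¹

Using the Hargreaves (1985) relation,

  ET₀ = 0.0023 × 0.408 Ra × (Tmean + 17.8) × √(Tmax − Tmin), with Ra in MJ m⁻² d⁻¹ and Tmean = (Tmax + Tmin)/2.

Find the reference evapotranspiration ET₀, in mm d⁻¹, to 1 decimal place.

Tmean = (38.0 + 17.9)/2 = 27.95 °C
0.408 Ra = 0.408 × 35.5 = 14.4840 mm/d equivalent
ET₀ = 0.0023 × 14.4840 × (27.95 + 17.8) × √20.1 = 0.0023 × 14.4840 × 45.75 × 4.4833 = 6.8329 mm/d

6.8 mm d⁻¹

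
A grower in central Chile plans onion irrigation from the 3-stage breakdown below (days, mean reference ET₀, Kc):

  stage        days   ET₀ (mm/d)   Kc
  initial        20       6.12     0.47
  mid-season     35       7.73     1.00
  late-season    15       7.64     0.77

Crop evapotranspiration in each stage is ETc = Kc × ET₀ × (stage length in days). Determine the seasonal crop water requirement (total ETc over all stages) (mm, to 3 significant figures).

416 mm

initial: 0.47 × 6.12 × 20 = 57.53 mm
mid-season: 1.00 × 7.73 × 35 = 270.55 mm
late-season: 0.77 × 7.64 × 15 = 88.24 mm
Seasonal total = 416.32 mm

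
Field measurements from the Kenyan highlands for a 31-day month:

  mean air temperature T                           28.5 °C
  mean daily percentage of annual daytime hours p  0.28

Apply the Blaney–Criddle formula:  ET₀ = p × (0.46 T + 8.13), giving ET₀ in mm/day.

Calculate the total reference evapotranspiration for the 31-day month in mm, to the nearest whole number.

ET₀ = 0.28 × (0.46 × 28.5 + 8.13) = 0.28 × 21.240 = 5.9472 mm/d
Monthly total = 5.9472 × 31 = 184.363 mm

184 mm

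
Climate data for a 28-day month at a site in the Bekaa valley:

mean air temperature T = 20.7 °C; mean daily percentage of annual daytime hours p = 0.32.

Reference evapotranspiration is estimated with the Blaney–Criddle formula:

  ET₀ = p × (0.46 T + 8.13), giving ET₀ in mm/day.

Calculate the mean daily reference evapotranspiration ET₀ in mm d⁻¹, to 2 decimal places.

ET₀ = 0.32 × (0.46 × 20.7 + 8.13) = 0.32 × 17.652 = 5.6486 mm/d

5.65 mm d⁻¹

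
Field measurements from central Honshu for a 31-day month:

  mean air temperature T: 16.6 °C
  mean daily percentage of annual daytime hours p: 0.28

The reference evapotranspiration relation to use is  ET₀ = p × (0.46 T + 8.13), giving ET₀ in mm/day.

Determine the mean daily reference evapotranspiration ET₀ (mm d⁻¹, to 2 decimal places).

4.41 mm d⁻¹

ET₀ = 0.28 × (0.46 × 16.6 + 8.13) = 0.28 × 15.766 = 4.4145 mm/d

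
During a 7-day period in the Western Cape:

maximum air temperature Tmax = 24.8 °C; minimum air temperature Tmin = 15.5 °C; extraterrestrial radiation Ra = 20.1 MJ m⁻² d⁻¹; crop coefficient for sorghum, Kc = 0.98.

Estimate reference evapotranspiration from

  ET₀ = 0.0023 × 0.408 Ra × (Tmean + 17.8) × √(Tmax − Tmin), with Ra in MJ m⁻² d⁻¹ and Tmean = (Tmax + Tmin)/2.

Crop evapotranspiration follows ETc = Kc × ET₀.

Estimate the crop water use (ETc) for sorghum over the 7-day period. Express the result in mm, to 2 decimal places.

14.97 mm

Tmean = (24.8 + 15.5)/2 = 20.15 °C
0.408 Ra = 0.408 × 20.1 = 8.2008 mm/d equivalent
ET₀ = 0.0023 × 8.2008 × (20.15 + 17.8) × √9.3 = 0.0023 × 8.2008 × 37.95 × 3.0496 = 2.1829 mm/d
ETc = Kc × ET₀ = 0.98 × 2.1829 = 2.1392 mm/d
Over 7 days: 2.1392 × 7 = 14.974 mm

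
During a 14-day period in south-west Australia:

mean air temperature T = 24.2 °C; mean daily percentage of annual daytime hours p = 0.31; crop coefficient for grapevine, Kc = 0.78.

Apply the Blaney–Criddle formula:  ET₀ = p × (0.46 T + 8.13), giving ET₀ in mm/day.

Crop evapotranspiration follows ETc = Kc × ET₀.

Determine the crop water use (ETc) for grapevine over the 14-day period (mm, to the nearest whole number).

ET₀ = 0.31 × (0.46 × 24.2 + 8.13) = 0.31 × 19.262 = 5.9712 mm/d
ETc = Kc × ET₀ = 0.78 × 5.9712 = 4.6575 mm/d
Over 14 days: 4.6575 × 14 = 65.205 mm

65 mm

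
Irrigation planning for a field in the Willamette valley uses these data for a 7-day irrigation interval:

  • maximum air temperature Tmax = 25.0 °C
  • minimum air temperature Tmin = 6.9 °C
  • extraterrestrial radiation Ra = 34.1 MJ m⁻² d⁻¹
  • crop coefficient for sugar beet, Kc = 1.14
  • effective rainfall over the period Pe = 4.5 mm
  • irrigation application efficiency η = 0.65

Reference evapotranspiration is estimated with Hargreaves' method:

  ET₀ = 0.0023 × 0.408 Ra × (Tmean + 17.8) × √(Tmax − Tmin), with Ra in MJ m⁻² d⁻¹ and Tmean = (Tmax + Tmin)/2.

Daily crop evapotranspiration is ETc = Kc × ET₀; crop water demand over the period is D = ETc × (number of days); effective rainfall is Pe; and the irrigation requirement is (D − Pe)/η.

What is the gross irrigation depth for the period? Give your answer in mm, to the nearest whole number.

Tmean = (25.0 + 6.9)/2 = 15.95 °C
0.408 Ra = 0.408 × 34.1 = 13.9128 mm/d equivalent
ET₀ = 0.0023 × 13.9128 × (15.95 + 17.8) × √18.1 = 0.0023 × 13.9128 × 33.75 × 4.2544 = 4.5947 mm/d
ETc = Kc × ET₀ = 1.14 × 4.5947 = 5.2380 mm/d
Crop demand D = ETc × 7 d = 5.2380 × 7 = 36.666 mm
D − Pe = 36.666 − 4.5 = 32.166 mm
Gross irrigation = 32.166 / 0.65 = 49.486 mm

49 mm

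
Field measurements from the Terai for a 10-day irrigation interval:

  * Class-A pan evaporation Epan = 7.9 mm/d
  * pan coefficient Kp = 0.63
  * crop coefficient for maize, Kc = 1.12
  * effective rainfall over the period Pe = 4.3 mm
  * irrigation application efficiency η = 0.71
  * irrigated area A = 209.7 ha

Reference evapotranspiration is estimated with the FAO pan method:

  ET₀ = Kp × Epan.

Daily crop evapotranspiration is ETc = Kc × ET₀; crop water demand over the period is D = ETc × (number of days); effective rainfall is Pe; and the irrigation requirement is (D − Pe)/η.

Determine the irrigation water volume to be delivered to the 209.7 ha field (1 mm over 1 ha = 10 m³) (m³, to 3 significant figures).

152000 m³

ET₀ = 0.63 × 7.9 = 4.9770 mm/d
ETc = Kc × ET₀ = 1.12 × 4.9770 = 5.5742 mm/d
Crop demand D = ETc × 10 d = 5.5742 × 10 = 55.742 mm
D − Pe = 55.742 − 4.3 = 51.442 mm
Gross irrigation = 51.442 / 0.71 = 72.454 mm
Volume = 72.454 mm × 209.7 ha × 10 = 151936.0 m³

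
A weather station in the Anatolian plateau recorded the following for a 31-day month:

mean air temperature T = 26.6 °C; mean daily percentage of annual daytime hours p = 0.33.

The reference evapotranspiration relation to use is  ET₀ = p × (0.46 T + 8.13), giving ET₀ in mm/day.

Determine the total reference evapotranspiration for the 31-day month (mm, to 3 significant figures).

ET₀ = 0.33 × (0.46 × 26.6 + 8.13) = 0.33 × 20.366 = 6.7208 mm/d
Monthly total = 6.7208 × 31 = 208.345 mm

208 mm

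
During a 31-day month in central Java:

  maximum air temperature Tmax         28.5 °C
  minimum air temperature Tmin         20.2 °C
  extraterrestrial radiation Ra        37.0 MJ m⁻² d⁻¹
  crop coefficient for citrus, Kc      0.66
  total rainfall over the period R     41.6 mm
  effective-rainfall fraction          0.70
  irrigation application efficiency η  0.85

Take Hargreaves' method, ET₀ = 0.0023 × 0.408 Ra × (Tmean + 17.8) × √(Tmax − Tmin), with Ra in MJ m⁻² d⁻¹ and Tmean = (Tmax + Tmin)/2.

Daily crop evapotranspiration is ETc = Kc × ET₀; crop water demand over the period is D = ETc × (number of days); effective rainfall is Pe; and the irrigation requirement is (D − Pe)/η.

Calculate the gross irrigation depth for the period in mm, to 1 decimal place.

Tmean = (28.5 + 20.2)/2 = 24.35 °C
0.408 Ra = 0.408 × 37.0 = 15.0960 mm/d equivalent
ET₀ = 0.0023 × 15.0960 × (24.35 + 17.8) × √8.3 = 0.0023 × 15.0960 × 42.15 × 2.8810 = 4.2163 mm/d
ETc = Kc × ET₀ = 0.66 × 4.2163 = 2.7828 mm/d
Crop demand D = ETc × 31 d = 2.7828 × 31 = 86.267 mm
Pe = 0.70 × 41.6 = 29.120 mm
D − Pe = 86.267 − 29.120 = 57.147 mm
Gross irrigation = 57.147 / 0.85 = 67.232 mm

67.2 mm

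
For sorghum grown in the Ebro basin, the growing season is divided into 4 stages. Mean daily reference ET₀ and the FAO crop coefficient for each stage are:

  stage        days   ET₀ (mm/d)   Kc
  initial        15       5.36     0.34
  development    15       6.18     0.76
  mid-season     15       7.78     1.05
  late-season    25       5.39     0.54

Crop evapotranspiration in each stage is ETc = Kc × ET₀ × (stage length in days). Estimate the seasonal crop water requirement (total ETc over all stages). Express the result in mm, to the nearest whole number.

initial: 0.34 × 5.36 × 15 = 27.34 mm
development: 0.76 × 6.18 × 15 = 70.45 mm
mid-season: 1.05 × 7.78 × 15 = 122.54 mm
late-season: 0.54 × 5.39 × 25 = 72.77 mm
Seasonal total = 293.10 mm

293 mm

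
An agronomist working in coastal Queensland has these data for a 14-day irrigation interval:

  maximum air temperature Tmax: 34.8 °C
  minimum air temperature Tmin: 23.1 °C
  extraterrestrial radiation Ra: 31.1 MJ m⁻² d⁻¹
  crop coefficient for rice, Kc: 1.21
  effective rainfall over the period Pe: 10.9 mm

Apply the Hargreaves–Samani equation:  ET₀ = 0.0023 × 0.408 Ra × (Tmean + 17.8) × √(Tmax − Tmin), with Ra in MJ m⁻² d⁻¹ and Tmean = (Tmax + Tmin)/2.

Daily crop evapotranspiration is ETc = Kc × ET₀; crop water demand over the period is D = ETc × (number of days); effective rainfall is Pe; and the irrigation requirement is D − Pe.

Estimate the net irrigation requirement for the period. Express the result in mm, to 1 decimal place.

68.2 mm

Tmean = (34.8 + 23.1)/2 = 28.95 °C
0.408 Ra = 0.408 × 31.1 = 12.6888 mm/d equivalent
ET₀ = 0.0023 × 12.6888 × (28.95 + 17.8) × √11.7 = 0.0023 × 12.6888 × 46.75 × 3.4205 = 4.6668 mm/d
ETc = Kc × ET₀ = 1.21 × 4.6668 = 5.6468 mm/d
Crop demand D = ETc × 14 d = 5.6468 × 14 = 79.055 mm
D − Pe = 79.055 − 10.9 = 68.155 mm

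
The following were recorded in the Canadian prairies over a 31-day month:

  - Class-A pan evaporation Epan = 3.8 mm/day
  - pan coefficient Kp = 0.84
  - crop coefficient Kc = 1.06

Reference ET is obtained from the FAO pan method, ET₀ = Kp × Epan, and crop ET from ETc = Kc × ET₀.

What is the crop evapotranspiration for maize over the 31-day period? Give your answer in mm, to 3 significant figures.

ET₀ = 0.84 × 3.8 = 3.1920 mm/d
ETc = Kc × ET₀ = 1.06 × 3.1920 = 3.3835 mm/d
Over 31 days: 3.3835 × 31 = 104.889 mm

105 mm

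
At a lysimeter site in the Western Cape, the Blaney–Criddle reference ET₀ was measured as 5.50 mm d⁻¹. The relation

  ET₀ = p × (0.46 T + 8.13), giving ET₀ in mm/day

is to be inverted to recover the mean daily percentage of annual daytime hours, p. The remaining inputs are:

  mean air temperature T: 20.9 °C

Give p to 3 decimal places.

p = ET₀ / (0.46 T + 8.13) = 5.50 / (0.46 × 20.9 + 8.13) = 5.50 / 17.744 = 0.3100

0.310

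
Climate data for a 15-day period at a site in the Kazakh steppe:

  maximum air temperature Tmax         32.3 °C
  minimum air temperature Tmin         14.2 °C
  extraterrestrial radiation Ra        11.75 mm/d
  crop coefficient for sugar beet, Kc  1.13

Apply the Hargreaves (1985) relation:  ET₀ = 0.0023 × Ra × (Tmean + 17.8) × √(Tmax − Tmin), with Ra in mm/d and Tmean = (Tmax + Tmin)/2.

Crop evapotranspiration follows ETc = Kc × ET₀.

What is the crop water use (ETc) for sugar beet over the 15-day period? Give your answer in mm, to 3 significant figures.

Tmean = (32.3 + 14.2)/2 = 23.25 °C
ET₀ = 0.0023 × 11.75 × (23.25 + 17.8) × √18.1 = 0.0023 × 11.75 × 41.05 × 4.2544 = 4.7197 mm/d
ETc = Kc × ET₀ = 1.13 × 4.7197 = 5.3333 mm/d
Over 15 days: 5.3333 × 15 = 80.000 mm

80.0 mm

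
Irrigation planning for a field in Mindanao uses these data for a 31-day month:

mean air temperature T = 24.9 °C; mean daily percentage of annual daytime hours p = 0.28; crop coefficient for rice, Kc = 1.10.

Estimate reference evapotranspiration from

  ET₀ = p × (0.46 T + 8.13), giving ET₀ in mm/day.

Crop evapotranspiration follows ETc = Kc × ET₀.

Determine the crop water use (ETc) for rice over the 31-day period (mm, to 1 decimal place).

ET₀ = 0.28 × (0.46 × 24.9 + 8.13) = 0.28 × 19.584 = 5.4835 mm/d
ETc = Kc × ET₀ = 1.10 × 5.4835 = 6.0319 mm/d
Over 31 days: 6.0319 × 31 = 186.989 mm

187.0 mm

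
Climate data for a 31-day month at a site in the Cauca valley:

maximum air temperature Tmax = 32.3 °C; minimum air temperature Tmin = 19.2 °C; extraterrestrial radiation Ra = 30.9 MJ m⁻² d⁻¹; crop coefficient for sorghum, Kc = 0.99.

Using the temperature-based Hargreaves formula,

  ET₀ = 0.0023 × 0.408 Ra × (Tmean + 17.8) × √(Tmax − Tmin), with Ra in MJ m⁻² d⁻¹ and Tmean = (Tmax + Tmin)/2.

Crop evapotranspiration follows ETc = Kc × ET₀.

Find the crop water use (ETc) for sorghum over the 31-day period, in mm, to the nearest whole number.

Tmean = (32.3 + 19.2)/2 = 25.75 °C
0.408 Ra = 0.408 × 30.9 = 12.6072 mm/d equivalent
ET₀ = 0.0023 × 12.6072 × (25.75 + 17.8) × √13.1 = 0.0023 × 12.6072 × 43.55 × 3.6194 = 4.5706 mm/d
ETc = Kc × ET₀ = 0.99 × 4.5706 = 4.5249 mm/d
Over 31 days: 4.5249 × 31 = 140.272 mm

140 mm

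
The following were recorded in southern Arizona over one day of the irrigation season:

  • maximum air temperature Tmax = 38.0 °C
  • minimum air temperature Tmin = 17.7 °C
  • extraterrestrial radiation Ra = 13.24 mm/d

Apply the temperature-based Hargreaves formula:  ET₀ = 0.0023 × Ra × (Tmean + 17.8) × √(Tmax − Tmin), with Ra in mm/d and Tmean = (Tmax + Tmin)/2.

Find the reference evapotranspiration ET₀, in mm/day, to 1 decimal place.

6.3 mm/day

Tmean = (38.0 + 17.7)/2 = 27.85 °C
ET₀ = 0.0023 × 13.24 × (27.85 + 17.8) × √20.3 = 0.0023 × 13.24 × 45.65 × 4.5056 = 6.2634 mm/d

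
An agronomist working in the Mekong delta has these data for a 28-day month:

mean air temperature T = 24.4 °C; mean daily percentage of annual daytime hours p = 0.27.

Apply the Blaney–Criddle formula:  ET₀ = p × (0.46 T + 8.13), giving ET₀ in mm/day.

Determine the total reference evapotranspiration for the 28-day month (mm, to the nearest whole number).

146 mm

ET₀ = 0.27 × (0.46 × 24.4 + 8.13) = 0.27 × 19.354 = 5.2256 mm/d
Monthly total = 5.2256 × 28 = 146.317 mm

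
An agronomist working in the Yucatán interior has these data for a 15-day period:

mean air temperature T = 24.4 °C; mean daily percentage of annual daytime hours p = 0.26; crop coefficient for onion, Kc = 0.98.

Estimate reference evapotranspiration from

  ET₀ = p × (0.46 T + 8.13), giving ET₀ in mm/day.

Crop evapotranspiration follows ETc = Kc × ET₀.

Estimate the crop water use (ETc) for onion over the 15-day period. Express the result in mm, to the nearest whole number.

74 mm

ET₀ = 0.26 × (0.46 × 24.4 + 8.13) = 0.26 × 19.354 = 5.0320 mm/d
ETc = Kc × ET₀ = 0.98 × 5.0320 = 4.9314 mm/d
Over 15 days: 4.9314 × 15 = 73.971 mm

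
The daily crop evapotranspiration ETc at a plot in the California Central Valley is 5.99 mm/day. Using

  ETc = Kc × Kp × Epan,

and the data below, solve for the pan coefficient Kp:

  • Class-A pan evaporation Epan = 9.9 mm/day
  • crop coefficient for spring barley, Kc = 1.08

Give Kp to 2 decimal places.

ETc = Kc × Kp × Epan  ⇒  Kp = ETc / (Kc × Epan)
Kp = 5.99 / (1.08 × 9.9) = 5.99 / 10.692 = 0.5602

0.56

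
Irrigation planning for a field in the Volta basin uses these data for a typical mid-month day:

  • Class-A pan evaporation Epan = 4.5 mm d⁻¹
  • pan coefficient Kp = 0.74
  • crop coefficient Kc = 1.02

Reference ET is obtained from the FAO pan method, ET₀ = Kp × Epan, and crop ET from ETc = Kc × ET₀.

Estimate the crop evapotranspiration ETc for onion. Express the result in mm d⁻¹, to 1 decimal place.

ET₀ = 0.74 × 4.5 = 3.3300 mm/d
ETc = Kc × ET₀ = 1.02 × 3.3300 = 3.3966 mm/d

3.4 mm d⁻¹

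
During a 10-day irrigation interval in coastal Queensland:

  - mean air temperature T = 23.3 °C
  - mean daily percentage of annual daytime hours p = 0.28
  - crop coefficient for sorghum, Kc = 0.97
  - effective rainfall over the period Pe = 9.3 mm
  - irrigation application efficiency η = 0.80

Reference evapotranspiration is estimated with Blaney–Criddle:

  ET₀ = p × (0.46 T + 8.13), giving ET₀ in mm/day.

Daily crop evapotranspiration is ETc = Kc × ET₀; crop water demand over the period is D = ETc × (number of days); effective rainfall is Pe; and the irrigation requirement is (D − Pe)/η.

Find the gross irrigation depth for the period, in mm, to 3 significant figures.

52.4 mm

ET₀ = 0.28 × (0.46 × 23.3 + 8.13) = 0.28 × 18.848 = 5.2774 mm/d
ETc = Kc × ET₀ = 0.97 × 5.2774 = 5.1191 mm/d
Crop demand D = ETc × 10 d = 5.1191 × 10 = 51.191 mm
D − Pe = 51.191 − 9.3 = 41.891 mm
Gross irrigation = 41.891 / 0.80 = 52.364 mm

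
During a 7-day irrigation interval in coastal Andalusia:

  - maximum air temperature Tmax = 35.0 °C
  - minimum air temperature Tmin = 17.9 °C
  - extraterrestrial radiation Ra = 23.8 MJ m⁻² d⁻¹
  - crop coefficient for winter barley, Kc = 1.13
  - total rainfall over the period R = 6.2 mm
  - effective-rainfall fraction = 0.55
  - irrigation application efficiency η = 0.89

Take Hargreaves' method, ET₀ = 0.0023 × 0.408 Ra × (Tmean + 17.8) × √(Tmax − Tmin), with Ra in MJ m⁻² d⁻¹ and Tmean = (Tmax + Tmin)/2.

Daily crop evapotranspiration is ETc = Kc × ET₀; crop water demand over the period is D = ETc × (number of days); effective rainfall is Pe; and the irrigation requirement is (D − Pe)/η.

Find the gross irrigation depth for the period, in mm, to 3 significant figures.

Tmean = (35.0 + 17.9)/2 = 26.45 °C
0.408 Ra = 0.408 × 23.8 = 9.7104 mm/d equivalent
ET₀ = 0.0023 × 9.7104 × (26.45 + 17.8) × √17.1 = 0.0023 × 9.7104 × 44.25 × 4.1352 = 4.0867 mm/d
ETc = Kc × ET₀ = 1.13 × 4.0867 = 4.6180 mm/d
Crop demand D = ETc × 7 d = 4.6180 × 7 = 32.326 mm
Pe = 0.55 × 6.2 = 3.410 mm
D − Pe = 32.326 − 3.410 = 28.916 mm
Gross irrigation = 28.916 / 0.89 = 32.490 mm

32.5 mm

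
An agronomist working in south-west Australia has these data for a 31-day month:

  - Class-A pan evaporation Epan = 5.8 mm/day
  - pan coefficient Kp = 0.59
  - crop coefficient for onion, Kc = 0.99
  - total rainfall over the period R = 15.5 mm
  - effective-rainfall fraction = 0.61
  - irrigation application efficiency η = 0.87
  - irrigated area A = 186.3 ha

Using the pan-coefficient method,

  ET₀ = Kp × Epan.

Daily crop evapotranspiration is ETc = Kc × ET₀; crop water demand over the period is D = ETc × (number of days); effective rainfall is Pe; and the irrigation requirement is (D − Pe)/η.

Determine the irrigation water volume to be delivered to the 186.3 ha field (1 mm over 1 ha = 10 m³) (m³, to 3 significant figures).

205000 m³

ET₀ = 0.59 × 5.8 = 3.4220 mm/d
ETc = Kc × ET₀ = 0.99 × 3.4220 = 3.3878 mm/d
Crop demand D = ETc × 31 d = 3.3878 × 31 = 105.022 mm
Pe = 0.61 × 15.5 = 9.455 mm
D − Pe = 105.022 − 9.455 = 95.567 mm
Gross irrigation = 95.567 / 0.87 = 109.847 mm
Volume = 109.847 mm × 186.3 ha × 10 = 204645.0 m³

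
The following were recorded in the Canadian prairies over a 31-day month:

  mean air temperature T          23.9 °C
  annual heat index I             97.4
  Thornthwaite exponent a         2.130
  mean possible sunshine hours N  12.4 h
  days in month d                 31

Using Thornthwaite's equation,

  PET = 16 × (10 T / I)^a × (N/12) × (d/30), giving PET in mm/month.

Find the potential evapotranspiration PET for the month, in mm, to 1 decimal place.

10T/I = 10 × 23.9 / 97.4 = 2.4538
(10T/I)^a = 2.4538^2.130 = 6.7664
Uncorrected PET = 16 × 6.7664 = 108.262 mm
Correction = (N/12)(d/30) = (12.4/12)(31/30) = 1.0678
PET = 108.262 × 1.0678 = 115.602 mm/month

115.6 mm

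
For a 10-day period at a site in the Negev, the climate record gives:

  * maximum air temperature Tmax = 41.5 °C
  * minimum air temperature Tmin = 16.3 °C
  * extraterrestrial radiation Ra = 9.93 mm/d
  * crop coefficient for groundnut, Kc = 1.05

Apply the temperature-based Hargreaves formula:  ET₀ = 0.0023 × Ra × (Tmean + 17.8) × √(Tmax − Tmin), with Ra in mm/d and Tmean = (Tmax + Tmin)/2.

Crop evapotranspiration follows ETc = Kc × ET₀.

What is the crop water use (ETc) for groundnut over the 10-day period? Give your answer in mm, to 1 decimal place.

56.2 mm

Tmean = (41.5 + 16.3)/2 = 28.90 °C
ET₀ = 0.0023 × 9.93 × (28.90 + 17.8) × √25.2 = 0.0023 × 9.93 × 46.70 × 5.0200 = 5.3542 mm/d
ETc = Kc × ET₀ = 1.05 × 5.3542 = 5.6219 mm/d
Over 10 days: 5.6219 × 10 = 56.219 mm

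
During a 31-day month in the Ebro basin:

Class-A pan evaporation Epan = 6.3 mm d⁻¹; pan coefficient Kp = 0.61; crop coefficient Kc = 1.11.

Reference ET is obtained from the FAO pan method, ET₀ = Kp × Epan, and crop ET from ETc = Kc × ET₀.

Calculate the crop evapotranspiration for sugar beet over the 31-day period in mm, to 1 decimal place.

ET₀ = 0.61 × 6.3 = 3.8430 mm/d
ETc = Kc × ET₀ = 1.11 × 3.8430 = 4.2657 mm/d
Over 31 days: 4.2657 × 31 = 132.237 mm

132.2 mm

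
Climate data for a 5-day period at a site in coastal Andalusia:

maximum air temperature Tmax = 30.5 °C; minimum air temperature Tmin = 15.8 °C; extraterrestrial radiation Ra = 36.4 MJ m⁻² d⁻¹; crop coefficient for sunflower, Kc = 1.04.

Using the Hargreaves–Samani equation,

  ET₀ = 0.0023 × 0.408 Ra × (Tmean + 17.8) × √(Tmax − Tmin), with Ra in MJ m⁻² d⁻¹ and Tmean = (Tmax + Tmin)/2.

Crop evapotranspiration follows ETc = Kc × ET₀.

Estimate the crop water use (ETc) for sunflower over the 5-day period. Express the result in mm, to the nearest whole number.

Tmean = (30.5 + 15.8)/2 = 23.15 °C
0.408 Ra = 0.408 × 36.4 = 14.8512 mm/d equivalent
ET₀ = 0.0023 × 14.8512 × (23.15 + 17.8) × √14.7 = 0.0023 × 14.8512 × 40.95 × 3.8341 = 5.3630 mm/d
ETc = Kc × ET₀ = 1.04 × 5.3630 = 5.5775 mm/d
Over 5 days: 5.5775 × 5 = 27.888 mm

28 mm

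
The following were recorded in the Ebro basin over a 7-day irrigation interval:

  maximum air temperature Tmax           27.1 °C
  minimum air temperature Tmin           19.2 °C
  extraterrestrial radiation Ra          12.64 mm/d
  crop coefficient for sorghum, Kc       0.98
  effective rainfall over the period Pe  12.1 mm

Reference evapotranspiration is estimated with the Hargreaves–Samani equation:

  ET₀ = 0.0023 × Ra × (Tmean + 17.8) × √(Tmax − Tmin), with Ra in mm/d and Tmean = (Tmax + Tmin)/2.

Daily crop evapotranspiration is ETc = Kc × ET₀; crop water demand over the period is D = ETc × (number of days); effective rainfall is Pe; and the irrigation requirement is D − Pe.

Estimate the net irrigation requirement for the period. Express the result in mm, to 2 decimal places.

Tmean = (27.1 + 19.2)/2 = 23.15 °C
ET₀ = 0.0023 × 12.64 × (23.15 + 17.8) × √7.9 = 0.0023 × 12.64 × 40.95 × 2.8107 = 3.3461 mm/d
ETc = Kc × ET₀ = 0.98 × 3.3461 = 3.2792 mm/d
Crop demand D = ETc × 7 d = 3.2792 × 7 = 22.954 mm
D − Pe = 22.954 − 12.1 = 10.854 mm

10.85 mm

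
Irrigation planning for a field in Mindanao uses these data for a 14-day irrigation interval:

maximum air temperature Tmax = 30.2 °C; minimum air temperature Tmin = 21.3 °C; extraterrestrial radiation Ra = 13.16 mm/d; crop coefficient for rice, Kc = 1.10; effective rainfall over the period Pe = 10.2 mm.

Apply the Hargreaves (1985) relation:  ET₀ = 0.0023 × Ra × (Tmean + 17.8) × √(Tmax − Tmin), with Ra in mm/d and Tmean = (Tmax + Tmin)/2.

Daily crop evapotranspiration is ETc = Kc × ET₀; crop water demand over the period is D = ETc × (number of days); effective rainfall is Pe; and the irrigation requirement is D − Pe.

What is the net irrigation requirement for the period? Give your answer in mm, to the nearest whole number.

50 mm

Tmean = (30.2 + 21.3)/2 = 25.75 °C
ET₀ = 0.0023 × 13.16 × (25.75 + 17.8) × √8.9 = 0.0023 × 13.16 × 43.55 × 2.9833 = 3.9325 mm/d
ETc = Kc × ET₀ = 1.10 × 3.9325 = 4.3258 mm/d
Crop demand D = ETc × 14 d = 4.3258 × 14 = 60.561 mm
D − Pe = 60.561 − 10.2 = 50.361 mm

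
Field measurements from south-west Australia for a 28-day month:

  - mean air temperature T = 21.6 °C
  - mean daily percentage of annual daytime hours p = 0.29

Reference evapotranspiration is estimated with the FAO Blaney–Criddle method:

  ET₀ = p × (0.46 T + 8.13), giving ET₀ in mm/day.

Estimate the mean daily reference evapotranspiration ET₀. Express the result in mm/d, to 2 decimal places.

5.24 mm/d

ET₀ = 0.29 × (0.46 × 21.6 + 8.13) = 0.29 × 18.066 = 5.2391 mm/d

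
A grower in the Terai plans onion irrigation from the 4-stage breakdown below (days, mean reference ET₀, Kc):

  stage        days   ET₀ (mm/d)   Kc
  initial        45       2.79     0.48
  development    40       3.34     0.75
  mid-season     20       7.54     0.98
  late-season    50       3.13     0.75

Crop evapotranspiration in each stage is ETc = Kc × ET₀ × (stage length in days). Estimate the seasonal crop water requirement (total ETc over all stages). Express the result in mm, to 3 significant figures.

426 mm

initial: 0.48 × 2.79 × 45 = 60.26 mm
development: 0.75 × 3.34 × 40 = 100.20 mm
mid-season: 0.98 × 7.54 × 20 = 147.78 mm
late-season: 0.75 × 3.13 × 50 = 117.38 mm
Seasonal total = 425.62 mm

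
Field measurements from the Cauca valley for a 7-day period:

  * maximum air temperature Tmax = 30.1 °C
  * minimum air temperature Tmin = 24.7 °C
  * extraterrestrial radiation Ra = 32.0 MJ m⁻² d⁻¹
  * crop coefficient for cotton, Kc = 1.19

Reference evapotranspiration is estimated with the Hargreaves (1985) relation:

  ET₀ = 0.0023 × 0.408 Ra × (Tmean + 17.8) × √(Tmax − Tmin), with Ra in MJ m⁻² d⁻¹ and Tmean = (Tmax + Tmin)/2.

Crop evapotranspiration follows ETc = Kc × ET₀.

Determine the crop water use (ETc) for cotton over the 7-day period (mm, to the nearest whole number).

Tmean = (30.1 + 24.7)/2 = 27.40 °C
0.408 Ra = 0.408 × 32.0 = 13.0560 mm/d equivalent
ET₀ = 0.0023 × 13.0560 × (27.40 + 17.8) × √5.4 = 0.0023 × 13.0560 × 45.20 × 2.3238 = 3.1541 mm/d
ETc = Kc × ET₀ = 1.19 × 3.1541 = 3.7534 mm/d
Over 7 days: 3.7534 × 7 = 26.274 mm

26 mm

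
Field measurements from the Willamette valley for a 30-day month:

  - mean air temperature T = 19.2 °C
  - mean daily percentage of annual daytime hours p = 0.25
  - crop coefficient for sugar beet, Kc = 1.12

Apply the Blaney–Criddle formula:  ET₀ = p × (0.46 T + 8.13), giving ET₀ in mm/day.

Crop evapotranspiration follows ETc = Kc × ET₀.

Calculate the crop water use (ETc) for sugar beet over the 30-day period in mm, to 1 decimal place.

ET₀ = 0.25 × (0.46 × 19.2 + 8.13) = 0.25 × 16.962 = 4.2405 mm/d
ETc = Kc × ET₀ = 1.12 × 4.2405 = 4.7494 mm/d
Over 30 days: 4.7494 × 30 = 142.482 mm

142.5 mm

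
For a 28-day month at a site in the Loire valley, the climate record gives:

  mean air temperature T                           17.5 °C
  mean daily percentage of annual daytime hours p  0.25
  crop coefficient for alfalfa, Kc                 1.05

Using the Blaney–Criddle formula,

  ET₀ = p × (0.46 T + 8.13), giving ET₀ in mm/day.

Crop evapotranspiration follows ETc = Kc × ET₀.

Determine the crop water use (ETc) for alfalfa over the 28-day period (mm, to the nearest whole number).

ET₀ = 0.25 × (0.46 × 17.5 + 8.13) = 0.25 × 16.180 = 4.0450 mm/d
ETc = Kc × ET₀ = 1.05 × 4.0450 = 4.2473 mm/d
Over 28 days: 4.2473 × 28 = 118.924 mm

119 mm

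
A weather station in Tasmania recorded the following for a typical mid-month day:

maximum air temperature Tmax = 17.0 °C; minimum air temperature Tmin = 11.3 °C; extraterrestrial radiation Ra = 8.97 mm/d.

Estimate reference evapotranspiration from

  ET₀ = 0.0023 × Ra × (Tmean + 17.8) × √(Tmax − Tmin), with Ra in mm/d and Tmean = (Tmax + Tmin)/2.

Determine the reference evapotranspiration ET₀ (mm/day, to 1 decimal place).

Tmean = (17.0 + 11.3)/2 = 14.15 °C
ET₀ = 0.0023 × 8.97 × (14.15 + 17.8) × √5.7 = 0.0023 × 8.97 × 31.95 × 2.3875 = 1.5737 mm/d

1.6 mm/day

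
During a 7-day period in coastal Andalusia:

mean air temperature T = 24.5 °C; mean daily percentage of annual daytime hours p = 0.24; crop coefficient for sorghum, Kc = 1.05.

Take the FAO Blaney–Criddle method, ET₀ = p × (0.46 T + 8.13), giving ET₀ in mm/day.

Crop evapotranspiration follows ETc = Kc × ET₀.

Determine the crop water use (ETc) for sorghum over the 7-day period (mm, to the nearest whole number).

34 mm

ET₀ = 0.24 × (0.46 × 24.5 + 8.13) = 0.24 × 19.400 = 4.6560 mm/d
ETc = Kc × ET₀ = 1.05 × 4.6560 = 4.8888 mm/d
Over 7 days: 4.8888 × 7 = 34.222 mm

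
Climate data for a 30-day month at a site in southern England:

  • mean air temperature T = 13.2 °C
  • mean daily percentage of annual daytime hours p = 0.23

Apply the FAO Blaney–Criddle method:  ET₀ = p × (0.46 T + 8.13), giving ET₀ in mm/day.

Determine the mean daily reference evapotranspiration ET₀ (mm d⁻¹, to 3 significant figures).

3.27 mm d⁻¹

ET₀ = 0.23 × (0.46 × 13.2 + 8.13) = 0.23 × 14.202 = 3.2665 mm/d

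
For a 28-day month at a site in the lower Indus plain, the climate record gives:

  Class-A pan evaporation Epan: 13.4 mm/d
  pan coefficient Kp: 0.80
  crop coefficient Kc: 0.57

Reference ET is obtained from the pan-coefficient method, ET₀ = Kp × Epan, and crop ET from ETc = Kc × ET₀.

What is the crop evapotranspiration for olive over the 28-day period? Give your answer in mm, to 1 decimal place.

ET₀ = 0.80 × 13.4 = 10.7200 mm/d
ETc = Kc × ET₀ = 0.57 × 10.7200 = 6.1104 mm/d
Over 28 days: 6.1104 × 28 = 171.091 mm

171.1 mm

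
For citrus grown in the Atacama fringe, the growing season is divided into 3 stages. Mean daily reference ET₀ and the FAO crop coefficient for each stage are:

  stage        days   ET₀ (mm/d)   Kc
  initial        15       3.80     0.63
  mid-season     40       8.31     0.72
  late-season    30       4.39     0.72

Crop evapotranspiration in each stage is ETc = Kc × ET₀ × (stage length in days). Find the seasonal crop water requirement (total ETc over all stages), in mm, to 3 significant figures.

370 mm

initial: 0.63 × 3.80 × 15 = 35.91 mm
mid-season: 0.72 × 8.31 × 40 = 239.33 mm
late-season: 0.72 × 4.39 × 30 = 94.82 mm
Seasonal total = 370.06 mm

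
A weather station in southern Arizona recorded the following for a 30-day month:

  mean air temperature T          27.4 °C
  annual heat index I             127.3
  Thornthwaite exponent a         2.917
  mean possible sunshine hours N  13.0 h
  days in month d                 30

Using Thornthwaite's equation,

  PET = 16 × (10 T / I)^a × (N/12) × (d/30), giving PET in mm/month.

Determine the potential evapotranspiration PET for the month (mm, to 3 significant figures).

10T/I = 10 × 27.4 / 127.3 = 2.1524
(10T/I)^a = 2.1524^2.917 = 9.3570
Uncorrected PET = 16 × 9.3570 = 149.712 mm
Correction = (N/12)(d/30) = (13.0/12)(30/30) = 1.0833
PET = 149.712 × 1.0833 = 162.183 mm/month

162 mm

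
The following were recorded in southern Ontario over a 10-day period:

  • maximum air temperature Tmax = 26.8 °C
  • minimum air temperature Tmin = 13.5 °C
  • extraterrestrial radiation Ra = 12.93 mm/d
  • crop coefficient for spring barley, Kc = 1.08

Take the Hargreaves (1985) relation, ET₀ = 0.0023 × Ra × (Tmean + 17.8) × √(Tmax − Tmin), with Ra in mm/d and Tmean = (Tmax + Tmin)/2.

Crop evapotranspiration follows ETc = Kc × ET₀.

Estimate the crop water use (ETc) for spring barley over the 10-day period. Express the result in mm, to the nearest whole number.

44 mm

Tmean = (26.8 + 13.5)/2 = 20.15 °C
ET₀ = 0.0023 × 12.93 × (20.15 + 17.8) × √13.3 = 0.0023 × 12.93 × 37.95 × 3.6469 = 4.1159 mm/d
ETc = Kc × ET₀ = 1.08 × 4.1159 = 4.4452 mm/d
Over 10 days: 4.4452 × 10 = 44.452 mm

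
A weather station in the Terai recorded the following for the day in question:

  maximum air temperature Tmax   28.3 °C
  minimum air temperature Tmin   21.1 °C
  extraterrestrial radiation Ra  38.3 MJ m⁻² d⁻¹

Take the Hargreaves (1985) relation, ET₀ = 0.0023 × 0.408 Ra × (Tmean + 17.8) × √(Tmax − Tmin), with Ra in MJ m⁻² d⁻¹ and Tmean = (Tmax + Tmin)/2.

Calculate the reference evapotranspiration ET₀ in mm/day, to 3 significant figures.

Tmean = (28.3 + 21.1)/2 = 24.70 °C
0.408 Ra = 0.408 × 38.3 = 15.6264 mm/d equivalent
ET₀ = 0.0023 × 15.6264 × (24.70 + 17.8) × √7.2 = 0.0023 × 15.6264 × 42.50 × 2.6833 = 4.0987 mm/d

4.10 mm/day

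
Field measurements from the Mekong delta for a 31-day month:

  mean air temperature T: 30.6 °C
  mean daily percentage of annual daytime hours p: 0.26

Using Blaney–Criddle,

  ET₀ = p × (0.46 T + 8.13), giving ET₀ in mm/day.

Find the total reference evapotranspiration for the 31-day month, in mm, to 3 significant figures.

179 mm

ET₀ = 0.26 × (0.46 × 30.6 + 8.13) = 0.26 × 22.206 = 5.7736 mm/d
Monthly total = 5.7736 × 31 = 178.982 mm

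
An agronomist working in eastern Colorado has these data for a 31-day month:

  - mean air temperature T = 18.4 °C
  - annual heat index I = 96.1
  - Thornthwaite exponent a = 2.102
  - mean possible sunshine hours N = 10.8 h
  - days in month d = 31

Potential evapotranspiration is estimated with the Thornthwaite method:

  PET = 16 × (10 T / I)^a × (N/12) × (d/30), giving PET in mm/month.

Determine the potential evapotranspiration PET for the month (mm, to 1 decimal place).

58.3 mm

10T/I = 10 × 18.4 / 96.1 = 1.9147
(10T/I)^a = 1.9147^2.102 = 3.9172
Uncorrected PET = 16 × 3.9172 = 62.675 mm
Correction = (N/12)(d/30) = (10.8/12)(31/30) = 0.9300
PET = 62.675 × 0.9300 = 58.288 mm/month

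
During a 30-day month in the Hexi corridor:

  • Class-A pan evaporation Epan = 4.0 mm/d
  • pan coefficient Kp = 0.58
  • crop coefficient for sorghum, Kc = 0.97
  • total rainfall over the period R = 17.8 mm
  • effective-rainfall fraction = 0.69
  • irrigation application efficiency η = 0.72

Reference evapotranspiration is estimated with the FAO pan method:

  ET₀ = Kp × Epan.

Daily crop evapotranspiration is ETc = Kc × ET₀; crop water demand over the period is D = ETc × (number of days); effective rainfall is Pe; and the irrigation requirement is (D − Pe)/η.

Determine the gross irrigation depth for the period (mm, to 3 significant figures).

ET₀ = 0.58 × 4.0 = 2.3200 mm/d
ETc = Kc × ET₀ = 0.97 × 2.3200 = 2.2504 mm/d
Crop demand D = ETc × 30 d = 2.2504 × 30 = 67.512 mm
Pe = 0.69 × 17.8 = 12.282 mm
D − Pe = 67.512 − 12.282 = 55.230 mm
Gross irrigation = 55.230 / 0.72 = 76.708 mm

76.7 mm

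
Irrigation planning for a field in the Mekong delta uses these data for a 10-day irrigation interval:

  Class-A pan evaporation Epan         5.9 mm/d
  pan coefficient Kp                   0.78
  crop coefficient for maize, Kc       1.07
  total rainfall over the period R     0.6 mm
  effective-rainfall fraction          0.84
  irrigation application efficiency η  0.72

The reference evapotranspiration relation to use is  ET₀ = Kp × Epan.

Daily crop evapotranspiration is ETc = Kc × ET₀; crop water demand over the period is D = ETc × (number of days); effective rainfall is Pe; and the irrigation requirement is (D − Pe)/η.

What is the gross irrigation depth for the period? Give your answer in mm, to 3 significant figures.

ET₀ = 0.78 × 5.9 = 4.6020 mm/d
ETc = Kc × ET₀ = 1.07 × 4.6020 = 4.9241 mm/d
Crop demand D = ETc × 10 d = 4.9241 × 10 = 49.241 mm
Pe = 0.84 × 0.6 = 0.504 mm
D − Pe = 49.241 − 0.504 = 48.737 mm
Gross irrigation = 48.737 / 0.72 = 67.690 mm

67.7 mm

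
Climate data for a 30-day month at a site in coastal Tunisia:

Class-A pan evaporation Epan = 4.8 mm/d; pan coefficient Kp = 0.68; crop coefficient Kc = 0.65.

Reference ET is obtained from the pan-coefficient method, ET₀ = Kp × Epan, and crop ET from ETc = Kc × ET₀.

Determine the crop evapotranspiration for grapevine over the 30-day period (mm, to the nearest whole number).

ET₀ = 0.68 × 4.8 = 3.2640 mm/d
ETc = Kc × ET₀ = 0.65 × 3.2640 = 2.1216 mm/d
Over 30 days: 2.1216 × 30 = 63.648 mm

64 mm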